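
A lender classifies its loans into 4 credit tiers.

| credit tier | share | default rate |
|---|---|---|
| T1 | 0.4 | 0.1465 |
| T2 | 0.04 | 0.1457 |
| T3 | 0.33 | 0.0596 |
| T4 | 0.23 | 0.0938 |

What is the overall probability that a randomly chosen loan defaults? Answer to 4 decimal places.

P(D) = P(D|T1)·P(T1) + P(D|T2)·P(T2) + P(D|T3)·P(T3) + P(D|T4)·P(T4)
      = 0.1465·0.4 + 0.1457·0.04 + 0.0596·0.33 + 0.0938·0.23
      = 0.0586 + 0.005828 + 0.019668 + 0.021574 = 0.10567

P(D) ≈ 0.1057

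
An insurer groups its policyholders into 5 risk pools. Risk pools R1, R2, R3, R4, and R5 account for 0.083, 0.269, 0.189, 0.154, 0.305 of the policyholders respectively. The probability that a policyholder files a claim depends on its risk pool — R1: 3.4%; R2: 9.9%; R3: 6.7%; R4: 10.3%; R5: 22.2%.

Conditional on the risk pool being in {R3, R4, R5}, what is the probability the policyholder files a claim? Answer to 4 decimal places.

Let S = {R3, R4, R5}.
P(S) = 0.189 + 0.154 + 0.305 = 0.648.
P(C ∩ S) = 0.067·0.189 + 0.103·0.154 + 0.222·0.305 = 0.012663 + 0.015862 + 0.06771 = 0.096235.
P(C | S) = 0.096235 / 0.648 = 0.148511…

P(C|S) ≈ 0.1485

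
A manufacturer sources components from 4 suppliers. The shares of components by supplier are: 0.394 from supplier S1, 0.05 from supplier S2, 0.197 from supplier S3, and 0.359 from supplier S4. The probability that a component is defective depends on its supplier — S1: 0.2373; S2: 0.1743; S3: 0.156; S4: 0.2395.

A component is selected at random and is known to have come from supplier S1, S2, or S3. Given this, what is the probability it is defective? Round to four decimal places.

0.2074

Let S = {S1, S2, S3}.
P(S) = 0.394 + 0.05 + 0.197 = 0.641.
P(D ∩ S) = 0.2373·0.394 + 0.1743·0.05 + 0.156·0.197 = 0.0934962 + 0.008715 + 0.030732 = 0.1329432.
P(D | S) = 0.1329432 / 0.641 = 0.207400…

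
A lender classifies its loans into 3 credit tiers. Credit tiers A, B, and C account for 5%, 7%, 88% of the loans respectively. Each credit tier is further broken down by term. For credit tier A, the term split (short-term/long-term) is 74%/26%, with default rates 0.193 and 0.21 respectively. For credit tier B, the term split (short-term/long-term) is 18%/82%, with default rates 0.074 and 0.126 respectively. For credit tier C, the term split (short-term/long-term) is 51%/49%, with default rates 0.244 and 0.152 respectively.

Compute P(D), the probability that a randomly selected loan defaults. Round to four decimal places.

P(D) ≈ 0.1931

P(D|A) = 0.74·0.193 + 0.26·0.21 = 0.14282 + 0.0546 = 0.19742
P(D|B) = 0.18·0.074 + 0.82·0.126 = 0.01332 + 0.10332 = 0.11664
P(D|C) = 0.51·0.244 + 0.49·0.152 = 0.12444 + 0.07448 = 0.19892
Then overall,
P(D) = 0.05·0.19742 + 0.07·0.11664 + 0.88·0.19892
      = 0.009871 + 0.0081648 + 0.1750496 = 0.1930854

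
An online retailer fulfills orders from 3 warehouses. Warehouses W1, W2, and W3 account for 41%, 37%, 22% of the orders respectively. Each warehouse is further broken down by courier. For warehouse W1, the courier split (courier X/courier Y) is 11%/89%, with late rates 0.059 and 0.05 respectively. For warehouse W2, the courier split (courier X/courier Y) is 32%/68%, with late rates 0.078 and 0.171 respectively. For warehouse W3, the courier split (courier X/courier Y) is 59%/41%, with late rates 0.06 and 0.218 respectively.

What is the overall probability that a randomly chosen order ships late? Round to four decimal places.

P(L|W1) = 0.11·0.059 + 0.89·0.05 = 0.00649 + 0.0445 = 0.05099
P(L|W2) = 0.32·0.078 + 0.68·0.171 = 0.02496 + 0.11628 = 0.14124
P(L|W3) = 0.59·0.06 + 0.41·0.218 = 0.0354 + 0.08938 = 0.12478
By total probability over the outer partition,
P(L) = 0.41·0.05099 + 0.37·0.14124 + 0.22·0.12478
      = 0.0209059 + 0.0522588 + 0.0274516 = 0.1006163

0.1006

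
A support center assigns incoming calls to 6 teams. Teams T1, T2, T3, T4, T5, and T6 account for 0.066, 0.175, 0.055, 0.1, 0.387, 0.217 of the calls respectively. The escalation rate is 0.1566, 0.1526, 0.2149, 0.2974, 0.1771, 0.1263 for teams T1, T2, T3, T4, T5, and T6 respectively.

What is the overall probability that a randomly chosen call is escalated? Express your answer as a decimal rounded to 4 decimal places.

0.1745

P(E) = P(E|T1)·P(T1) + P(E|T2)·P(T2) + P(E|T3)·P(T3) + P(E|T4)·P(T4) + P(E|T5)·P(T5) + P(E|T6)·P(T6)
      = 0.1566·0.066 + 0.1526·0.175 + 0.2149·0.055 + 0.2974·0.1 + 0.1771·0.387 + 0.1263·0.217
      = 0.0103356 + 0.026705 + 0.0118195 + 0.02974 + 0.0685377 + 0.0274071 = 0.1745449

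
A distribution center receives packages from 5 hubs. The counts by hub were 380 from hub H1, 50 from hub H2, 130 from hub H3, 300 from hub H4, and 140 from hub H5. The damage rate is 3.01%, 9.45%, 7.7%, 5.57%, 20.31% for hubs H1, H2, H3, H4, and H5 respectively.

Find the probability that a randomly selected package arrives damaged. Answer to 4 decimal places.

Total: 380 + 50 + 130 + 300 + 140 = 1000.
P(H1) = 380/1000 = 0.38. P(H2) = 50/1000 = 0.05. P(H3) = 130/1000 = 0.13. P(H4) = 300/1000 = 0.3. P(H5) = 140/1000 = 0.14.
P(D) = P(D|H1)·P(H1) + P(D|H2)·P(H2) + P(D|H3)·P(H3) + P(D|H4)·P(H4) + P(D|H5)·P(H5)
      = 0.0301·0.38 + 0.0945·0.05 + 0.077·0.13 + 0.0557·0.3 + 0.2031·0.14
      = 0.011438 + 0.004725 + 0.01001 + 0.01671 + 0.028434 = 0.071317

P(D) ≈ 0.0713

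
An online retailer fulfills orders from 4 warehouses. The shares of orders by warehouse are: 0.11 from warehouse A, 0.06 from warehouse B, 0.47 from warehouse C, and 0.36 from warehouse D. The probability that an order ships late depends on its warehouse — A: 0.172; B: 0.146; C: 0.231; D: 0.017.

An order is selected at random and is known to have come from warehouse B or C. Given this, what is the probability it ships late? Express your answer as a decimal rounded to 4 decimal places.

0.2214

Let S = {B, C}.
P(S) = 0.06 + 0.47 = 0.53.
P(L ∩ S) = 0.146·0.06 + 0.231·0.47 = 0.00876 + 0.10857 = 0.11733.
P(L | S) = 0.11733 / 0.53 = 0.221377…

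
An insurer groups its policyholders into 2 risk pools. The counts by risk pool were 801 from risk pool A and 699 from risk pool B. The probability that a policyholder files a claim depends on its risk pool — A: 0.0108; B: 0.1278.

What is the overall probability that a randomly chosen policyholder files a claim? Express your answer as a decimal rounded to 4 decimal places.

Total: 801 + 699 = 1500.
P(A) = 801/1500 = 0.534. P(B) = 699/1500 = 0.466.
P(C) = P(C|A)·P(A) + P(C|B)·P(B)
      = 0.0108·0.534 + 0.1278·0.466
      = 0.0057672 + 0.0595548 = 0.065322

0.0653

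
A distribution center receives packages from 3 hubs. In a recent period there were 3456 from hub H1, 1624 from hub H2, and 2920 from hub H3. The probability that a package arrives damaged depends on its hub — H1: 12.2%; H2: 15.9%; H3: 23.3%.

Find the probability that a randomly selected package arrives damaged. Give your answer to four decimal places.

Total: 3456 + 1624 + 2920 = 8000.
P(H1) = 3456/8000 = 0.432. P(H2) = 1624/8000 = 0.203. P(H3) = 2920/8000 = 0.365.
Using total probability over the partition,
P(D) = P(D|H1)·P(H1) + P(D|H2)·P(H2) + P(D|H3)·P(H3)
      = 0.122·0.432 + 0.159·0.203 + 0.233·0.365
      = 0.052704 + 0.032277 + 0.085045 = 0.170026

0.1700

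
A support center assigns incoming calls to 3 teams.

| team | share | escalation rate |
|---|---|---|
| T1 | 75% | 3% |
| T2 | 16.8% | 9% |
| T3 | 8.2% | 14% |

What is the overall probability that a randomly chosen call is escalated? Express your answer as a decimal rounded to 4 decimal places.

0.0491

P(E) = P(E|T1)·P(T1) + P(E|T2)·P(T2) + P(E|T3)·P(T3)
      = 0.03·0.75 + 0.09·0.168 + 0.14·0.082
      = 0.0225 + 0.01512 + 0.01148 = 0.0491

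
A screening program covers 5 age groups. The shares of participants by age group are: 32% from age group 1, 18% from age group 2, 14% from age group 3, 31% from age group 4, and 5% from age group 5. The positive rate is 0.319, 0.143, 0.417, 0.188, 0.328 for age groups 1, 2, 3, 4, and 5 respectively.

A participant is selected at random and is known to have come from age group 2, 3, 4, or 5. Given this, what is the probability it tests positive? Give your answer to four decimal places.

Let S = {2, 3, 4, 5}.
P(S) = 0.18 + 0.14 + 0.31 + 0.05 = 0.68.
P(T ∩ S) = 0.143·0.18 + 0.417·0.14 + 0.188·0.31 + 0.328·0.05 = 0.02574 + 0.05838 + 0.05828 + 0.0164 = 0.1588.
P(T | S) = 0.1588 / 0.68 = 0.233529…

P(T|S) ≈ 0.2335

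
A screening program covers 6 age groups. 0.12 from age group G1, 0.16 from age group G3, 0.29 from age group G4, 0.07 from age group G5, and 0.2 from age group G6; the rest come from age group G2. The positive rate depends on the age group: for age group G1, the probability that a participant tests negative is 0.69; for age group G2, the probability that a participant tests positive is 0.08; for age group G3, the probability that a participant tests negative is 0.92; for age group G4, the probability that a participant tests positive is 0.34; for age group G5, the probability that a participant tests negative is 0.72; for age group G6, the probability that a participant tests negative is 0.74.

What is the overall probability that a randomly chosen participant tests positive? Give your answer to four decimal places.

P(G2) = 1 − (0.12 + 0.16 + 0.29 + 0.07 + 0.2) = 0.16.
P(T|G1) = 1 − 0.69 = 0.31.
P(T|G3) = 1 − 0.92 = 0.08.
P(T|G5) = 1 − 0.72 = 0.28.
P(T|G6) = 1 − 0.74 = 0.26.
P(T) = P(T|G1)·P(G1) + P(T|G2)·P(G2) + P(T|G3)·P(G3) + P(T|G4)·P(G4) + P(T|G5)·P(G5) + P(T|G6)·P(G6)
      = 0.31·0.12 + 0.08·0.16 + 0.08·0.16 + 0.34·0.29 + 0.28·0.07 + 0.26·0.2
      = 0.0372 + 0.0128 + 0.0128 + 0.0986 + 0.0196 + 0.052 = 0.233

0.2330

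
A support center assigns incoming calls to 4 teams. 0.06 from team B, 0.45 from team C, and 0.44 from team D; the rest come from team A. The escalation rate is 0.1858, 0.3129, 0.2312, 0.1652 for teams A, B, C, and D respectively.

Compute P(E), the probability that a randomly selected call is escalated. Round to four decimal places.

0.2048

P(A) = 1 − (0.06 + 0.45 + 0.44) = 0.05.
P(E) = P(E|A)·P(A) + P(E|B)·P(B) + P(E|C)·P(C) + P(E|D)·P(D)
      = 0.1858·0.05 + 0.3129·0.06 + 0.2312·0.45 + 0.1652·0.44
      = 0.00929 + 0.018774 + 0.10404 + 0.072688 = 0.204792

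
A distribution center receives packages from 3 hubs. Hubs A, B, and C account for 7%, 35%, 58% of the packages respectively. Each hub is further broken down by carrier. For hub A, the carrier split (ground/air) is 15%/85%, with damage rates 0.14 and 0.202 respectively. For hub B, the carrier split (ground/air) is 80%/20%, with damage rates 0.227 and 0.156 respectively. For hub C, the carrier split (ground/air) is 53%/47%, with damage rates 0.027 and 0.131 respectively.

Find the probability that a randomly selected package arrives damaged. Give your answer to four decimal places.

P(D) ≈ 0.1320

P(D|A) = 0.15·0.14 + 0.85·0.202 = 0.021 + 0.1717 = 0.1927
P(D|B) = 0.8·0.227 + 0.2·0.156 = 0.1816 + 0.0312 = 0.2128
P(D|C) = 0.53·0.027 + 0.47·0.131 = 0.01431 + 0.06157 = 0.07588
By total probability over the outer partition,
P(D) = 0.07·0.1927 + 0.35·0.2128 + 0.58·0.07588
      = 0.013489 + 0.07448 + 0.0440104 = 0.1319794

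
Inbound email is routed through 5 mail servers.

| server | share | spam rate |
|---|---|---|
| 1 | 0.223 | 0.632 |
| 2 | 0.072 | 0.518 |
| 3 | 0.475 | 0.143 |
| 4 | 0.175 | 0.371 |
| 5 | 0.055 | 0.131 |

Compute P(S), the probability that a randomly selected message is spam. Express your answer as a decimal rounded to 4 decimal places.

0.3183

Summing over the partition,
P(S) = P(S|1)·P(1) + P(S|2)·P(2) + P(S|3)·P(3) + P(S|4)·P(4) + P(S|5)·P(5)
      = 0.632·0.223 + 0.518·0.072 + 0.143·0.475 + 0.371·0.175 + 0.131·0.055
      = 0.140936 + 0.037296 + 0.067925 + 0.064925 + 0.007205 = 0.318287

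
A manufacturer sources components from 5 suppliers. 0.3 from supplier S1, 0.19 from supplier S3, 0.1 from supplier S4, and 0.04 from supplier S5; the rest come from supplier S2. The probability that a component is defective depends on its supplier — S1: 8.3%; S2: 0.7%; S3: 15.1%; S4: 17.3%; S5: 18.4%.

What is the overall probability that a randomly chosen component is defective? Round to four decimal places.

P(D) ≈ 0.0808

P(S2) = 1 − (0.3 + 0.19 + 0.1 + 0.04) = 0.37.
P(D) = P(D|S1)·P(S1) + P(D|S2)·P(S2) + P(D|S3)·P(S3) + P(D|S4)·P(S4) + P(D|S5)·P(S5)
      = 0.083·0.3 + 0.007·0.37 + 0.151·0.19 + 0.173·0.1 + 0.184·0.04
      = 0.0249 + 0.00259 + 0.02869 + 0.0173 + 0.00736 = 0.08084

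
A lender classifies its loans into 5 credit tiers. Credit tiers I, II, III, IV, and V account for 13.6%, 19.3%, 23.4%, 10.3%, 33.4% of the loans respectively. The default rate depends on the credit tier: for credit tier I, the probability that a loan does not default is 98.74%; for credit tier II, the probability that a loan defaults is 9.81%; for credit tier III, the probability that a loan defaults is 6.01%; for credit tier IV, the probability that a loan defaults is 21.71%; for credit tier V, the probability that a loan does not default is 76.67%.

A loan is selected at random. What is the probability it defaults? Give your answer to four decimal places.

P(D|I) = 1 − 0.9874 = 0.0126.
P(D|V) = 1 − 0.7667 = 0.2333.
Summing over the partition,
P(D) = P(D|I)·P(I) + P(D|II)·P(II) + P(D|III)·P(III) + P(D|IV)·P(IV) + P(D|V)·P(V)
      = 0.0126·0.136 + 0.0981·0.193 + 0.0601·0.234 + 0.2171·0.103 + 0.2333·0.334
      = 0.0017136 + 0.0189333 + 0.0140634 + 0.0223613 + 0.0779222 = 0.1349938

P(D) ≈ 0.1350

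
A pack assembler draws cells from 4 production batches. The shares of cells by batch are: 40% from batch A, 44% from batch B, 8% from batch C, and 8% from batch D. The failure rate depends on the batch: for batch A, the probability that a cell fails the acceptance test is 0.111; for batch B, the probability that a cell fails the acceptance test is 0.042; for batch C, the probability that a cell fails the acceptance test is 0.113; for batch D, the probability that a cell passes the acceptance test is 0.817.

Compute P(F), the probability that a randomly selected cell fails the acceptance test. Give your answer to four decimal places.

P(F) ≈ 0.0866

P(F|D) = 1 − 0.817 = 0.183.
By the law of total probability,
P(F) = P(F|A)·P(A) + P(F|B)·P(B) + P(F|C)·P(C) + P(F|D)·P(D)
      = 0.111·0.4 + 0.042·0.44 + 0.113·0.08 + 0.183·0.08
      = 0.0444 + 0.01848 + 0.00904 + 0.01464 = 0.08656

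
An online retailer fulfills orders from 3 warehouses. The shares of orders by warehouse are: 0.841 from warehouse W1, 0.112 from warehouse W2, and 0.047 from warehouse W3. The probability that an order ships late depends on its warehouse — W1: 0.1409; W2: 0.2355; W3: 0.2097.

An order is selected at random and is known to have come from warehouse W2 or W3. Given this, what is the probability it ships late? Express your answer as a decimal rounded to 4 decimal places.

Let S = {W2, W3}.
P(S) = 0.112 + 0.047 = 0.159.
P(L ∩ S) = 0.2355·0.112 + 0.2097·0.047 = 0.026376 + 0.0098559 = 0.0362319.
P(L | S) = 0.0362319 / 0.159 = 0.227874…

P(L|S) ≈ 0.2279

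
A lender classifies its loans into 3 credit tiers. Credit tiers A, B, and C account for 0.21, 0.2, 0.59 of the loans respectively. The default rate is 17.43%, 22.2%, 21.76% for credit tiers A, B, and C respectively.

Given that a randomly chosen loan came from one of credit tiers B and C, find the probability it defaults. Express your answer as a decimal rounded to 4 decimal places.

Let S = {B, C}.
P(S) = 0.2 + 0.59 = 0.79.
P(D ∩ S) = 0.222·0.2 + 0.2176·0.59 = 0.0444 + 0.128384 = 0.172784.
P(D | S) = 0.172784 / 0.79 = 0.218714…

0.2187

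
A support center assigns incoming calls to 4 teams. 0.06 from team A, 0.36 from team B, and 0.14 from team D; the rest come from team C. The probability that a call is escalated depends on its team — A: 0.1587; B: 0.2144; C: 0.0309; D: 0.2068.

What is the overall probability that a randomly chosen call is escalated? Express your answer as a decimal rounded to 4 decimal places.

P(C) = 1 − (0.06 + 0.36 + 0.14) = 0.44.
P(E) = P(E|A)·P(A) + P(E|B)·P(B) + P(E|C)·P(C) + P(E|D)·P(D)
      = 0.1587·0.06 + 0.2144·0.36 + 0.0309·0.44 + 0.2068·0.14
      = 0.009522 + 0.077184 + 0.013596 + 0.028952 = 0.129254

P(E) ≈ 0.1293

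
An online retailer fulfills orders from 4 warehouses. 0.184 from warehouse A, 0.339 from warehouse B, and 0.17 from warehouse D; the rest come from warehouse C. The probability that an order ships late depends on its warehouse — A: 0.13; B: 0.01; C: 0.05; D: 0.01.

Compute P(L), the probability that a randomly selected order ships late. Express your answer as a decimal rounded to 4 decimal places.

P(C) = 1 − (0.184 + 0.339 + 0.17) = 0.307.
Using total probability over the partition,
P(L) = P(L|A)·P(A) + P(L|B)·P(B) + P(L|C)·P(C) + P(L|D)·P(D)
      = 0.13·0.184 + 0.01·0.339 + 0.05·0.307 + 0.01·0.17
      = 0.02392 + 0.00339 + 0.01535 + 0.0017 = 0.04436

P(L) ≈ 0.0444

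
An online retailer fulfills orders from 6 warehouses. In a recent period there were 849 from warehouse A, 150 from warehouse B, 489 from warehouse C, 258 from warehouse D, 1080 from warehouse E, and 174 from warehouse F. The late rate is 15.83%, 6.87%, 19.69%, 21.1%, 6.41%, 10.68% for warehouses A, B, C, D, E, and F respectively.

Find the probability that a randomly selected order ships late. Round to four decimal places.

P(L) ≈ 0.1277

Total: 849 + 150 + 489 + 258 + 1080 + 174 = 3000.
P(A) = 849/3000 = 0.283. P(B) = 150/3000 = 0.05. P(C) = 489/3000 = 0.163. P(D) = 258/3000 = 0.086. P(E) = 1080/3000 = 0.36. P(F) = 174/3000 = 0.058.
Summing over the partition,
P(L) = P(L|A)·P(A) + P(L|B)·P(B) + P(L|C)·P(C) + P(L|D)·P(D) + P(L|E)·P(E) + P(L|F)·P(F)
      = 0.1583·0.283 + 0.0687·0.05 + 0.1969·0.163 + 0.211·0.086 + 0.0641·0.36 + 0.1068·0.058
      = 0.0447989 + 0.003435 + 0.0320947 + 0.018146 + 0.023076 + 0.0061944 = 0.127745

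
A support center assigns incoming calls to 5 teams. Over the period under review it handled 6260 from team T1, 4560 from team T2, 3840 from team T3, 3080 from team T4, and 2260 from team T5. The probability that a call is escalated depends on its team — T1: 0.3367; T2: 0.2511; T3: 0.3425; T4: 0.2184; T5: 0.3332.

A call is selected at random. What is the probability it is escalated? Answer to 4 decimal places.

0.2997

Total: 6260 + 4560 + 3840 + 3080 + 2260 = 20000.
P(T1) = 6260/20000 = 0.313. P(T2) = 4560/20000 = 0.228. P(T3) = 3840/20000 = 0.192. P(T4) = 3080/20000 = 0.154. P(T5) = 2260/20000 = 0.113.
By the law of total probability,
P(E) = P(E|T1)·P(T1) + P(E|T2)·P(T2) + P(E|T3)·P(T3) + P(E|T4)·P(T4) + P(E|T5)·P(T5)
      = 0.3367·0.313 + 0.2511·0.228 + 0.3425·0.192 + 0.2184·0.154 + 0.3332·0.113
      = 0.1053871 + 0.0572508 + 0.06576 + 0.0336336 + 0.0376516 = 0.2996831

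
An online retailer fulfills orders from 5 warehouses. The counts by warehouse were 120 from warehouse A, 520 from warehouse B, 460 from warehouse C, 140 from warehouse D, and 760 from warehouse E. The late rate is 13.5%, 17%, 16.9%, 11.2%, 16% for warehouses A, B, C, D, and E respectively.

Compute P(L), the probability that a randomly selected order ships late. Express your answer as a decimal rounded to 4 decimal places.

Total: 120 + 520 + 460 + 140 + 760 = 2000.
P(A) = 120/2000 = 0.06. P(B) = 520/2000 = 0.26. P(C) = 460/2000 = 0.23. P(D) = 140/2000 = 0.07. P(E) = 760/2000 = 0.38.
P(L) = P(L|A)·P(A) + P(L|B)·P(B) + P(L|C)·P(C) + P(L|D)·P(D) + P(L|E)·P(E)
      = 0.135·0.06 + 0.17·0.26 + 0.169·0.23 + 0.112·0.07 + 0.16·0.38
      = 0.0081 + 0.0442 + 0.03887 + 0.00784 + 0.0608 = 0.15981

0.1598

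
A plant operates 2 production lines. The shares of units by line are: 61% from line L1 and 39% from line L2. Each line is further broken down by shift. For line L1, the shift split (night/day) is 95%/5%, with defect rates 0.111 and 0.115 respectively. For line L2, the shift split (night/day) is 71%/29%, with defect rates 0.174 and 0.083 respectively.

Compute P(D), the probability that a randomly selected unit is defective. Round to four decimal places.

0.1254

P(D|L1) = 0.95·0.111 + 0.05·0.115 = 0.10545 + 0.00575 = 0.1112
P(D|L2) = 0.71·0.174 + 0.29·0.083 = 0.12354 + 0.02407 = 0.14761
Then overall,
P(D) = 0.61·0.1112 + 0.39·0.14761
      = 0.067832 + 0.0575679 = 0.1253999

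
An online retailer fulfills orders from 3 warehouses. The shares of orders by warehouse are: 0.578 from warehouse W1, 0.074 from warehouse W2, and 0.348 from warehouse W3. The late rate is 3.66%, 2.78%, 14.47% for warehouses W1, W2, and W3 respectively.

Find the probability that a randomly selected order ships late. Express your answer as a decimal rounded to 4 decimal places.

Summing over the partition,
P(L) = P(L|W1)·P(W1) + P(L|W2)·P(W2) + P(L|W3)·P(W3)
      = 0.0366·0.578 + 0.0278·0.074 + 0.1447·0.348
      = 0.0211548 + 0.0020572 + 0.0503556 = 0.0735676

0.0736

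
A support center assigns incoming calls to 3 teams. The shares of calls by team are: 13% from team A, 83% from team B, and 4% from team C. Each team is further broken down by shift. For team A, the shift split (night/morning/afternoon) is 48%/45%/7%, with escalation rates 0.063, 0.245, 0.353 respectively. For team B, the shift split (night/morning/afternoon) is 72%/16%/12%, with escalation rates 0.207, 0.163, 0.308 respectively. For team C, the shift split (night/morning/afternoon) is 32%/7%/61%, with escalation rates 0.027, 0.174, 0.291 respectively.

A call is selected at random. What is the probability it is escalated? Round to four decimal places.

0.2054

P(E|A) = 0.48·0.063 + 0.45·0.245 + 0.07·0.353 = 0.03024 + 0.11025 + 0.02471 = 0.1652
P(E|B) = 0.72·0.207 + 0.16·0.163 + 0.12·0.308 = 0.14904 + 0.02608 + 0.03696 = 0.21208
P(E|C) = 0.32·0.027 + 0.07·0.174 + 0.61·0.291 = 0.00864 + 0.01218 + 0.17751 = 0.19833
Then overall,
P(E) = 0.13·0.1652 + 0.83·0.21208 + 0.04·0.19833
      = 0.021476 + 0.1760264 + 0.0079332 = 0.2054356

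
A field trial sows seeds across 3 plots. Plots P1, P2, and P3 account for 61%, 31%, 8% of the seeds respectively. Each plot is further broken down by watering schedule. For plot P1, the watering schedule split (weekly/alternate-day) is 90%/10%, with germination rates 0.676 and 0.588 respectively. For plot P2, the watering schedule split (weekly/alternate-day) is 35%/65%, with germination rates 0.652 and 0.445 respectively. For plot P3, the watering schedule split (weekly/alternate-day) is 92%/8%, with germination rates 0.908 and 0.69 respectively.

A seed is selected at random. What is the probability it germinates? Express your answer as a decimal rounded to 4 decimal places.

P(G) ≈ 0.6386

P(G|P1) = 0.9·0.676 + 0.1·0.588 = 0.6084 + 0.0588 = 0.6672
P(G|P2) = 0.35·0.652 + 0.65·0.445 = 0.2282 + 0.28925 = 0.51745
P(G|P3) = 0.92·0.908 + 0.08·0.69 = 0.83536 + 0.0552 = 0.89056
By total probability over the outer partition,
P(G) = 0.61·0.6672 + 0.31·0.51745 + 0.08·0.89056
      = 0.406992 + 0.1604095 + 0.0712448 = 0.6386463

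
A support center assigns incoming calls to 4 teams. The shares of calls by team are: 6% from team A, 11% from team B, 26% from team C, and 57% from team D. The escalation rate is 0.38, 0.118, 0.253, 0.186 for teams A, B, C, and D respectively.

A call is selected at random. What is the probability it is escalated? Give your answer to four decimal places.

P(E) ≈ 0.2076

By the law of total probability,
P(E) = P(E|A)·P(A) + P(E|B)·P(B) + P(E|C)·P(C) + P(E|D)·P(D)
      = 0.38·0.06 + 0.118·0.11 + 0.253·0.26 + 0.186·0.57
      = 0.0228 + 0.01298 + 0.06578 + 0.10602 = 0.20758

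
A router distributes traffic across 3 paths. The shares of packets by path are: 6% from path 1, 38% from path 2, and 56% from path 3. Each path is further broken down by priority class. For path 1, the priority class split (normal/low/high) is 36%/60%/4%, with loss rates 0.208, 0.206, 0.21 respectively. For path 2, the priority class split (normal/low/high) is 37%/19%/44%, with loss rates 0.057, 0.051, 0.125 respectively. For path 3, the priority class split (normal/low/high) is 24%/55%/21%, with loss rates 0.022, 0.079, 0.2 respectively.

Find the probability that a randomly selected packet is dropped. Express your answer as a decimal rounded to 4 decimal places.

P(L|1) = 0.36·0.208 + 0.6·0.206 + 0.04·0.21 = 0.07488 + 0.1236 + 0.0084 = 0.20688
P(L|2) = 0.37·0.057 + 0.19·0.051 + 0.44·0.125 = 0.02109 + 0.00969 + 0.055 = 0.08578
P(L|3) = 0.24·0.022 + 0.55·0.079 + 0.21·0.2 = 0.00528 + 0.04345 + 0.042 = 0.09073
Then overall,
P(L) = 0.06·0.20688 + 0.38·0.08578 + 0.56·0.09073
      = 0.0124128 + 0.0325964 + 0.0508088 = 0.095818

P(L) ≈ 0.0958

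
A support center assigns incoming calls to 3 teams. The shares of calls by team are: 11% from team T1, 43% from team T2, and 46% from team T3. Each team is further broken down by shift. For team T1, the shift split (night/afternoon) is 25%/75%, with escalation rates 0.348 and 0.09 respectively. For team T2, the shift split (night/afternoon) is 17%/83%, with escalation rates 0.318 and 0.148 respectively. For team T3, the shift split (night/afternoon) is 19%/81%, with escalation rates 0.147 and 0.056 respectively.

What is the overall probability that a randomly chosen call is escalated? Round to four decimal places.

P(E) ≈ 0.1268

P(E|T1) = 0.25·0.348 + 0.75·0.09 = 0.087 + 0.0675 = 0.1545
P(E|T2) = 0.17·0.318 + 0.83·0.148 = 0.05406 + 0.12284 = 0.1769
P(E|T3) = 0.19·0.147 + 0.81·0.056 = 0.02793 + 0.04536 = 0.07329
By total probability over the outer partition,
P(E) = 0.11·0.1545 + 0.43·0.1769 + 0.46·0.07329
      = 0.016995 + 0.076067 + 0.0337134 = 0.1267754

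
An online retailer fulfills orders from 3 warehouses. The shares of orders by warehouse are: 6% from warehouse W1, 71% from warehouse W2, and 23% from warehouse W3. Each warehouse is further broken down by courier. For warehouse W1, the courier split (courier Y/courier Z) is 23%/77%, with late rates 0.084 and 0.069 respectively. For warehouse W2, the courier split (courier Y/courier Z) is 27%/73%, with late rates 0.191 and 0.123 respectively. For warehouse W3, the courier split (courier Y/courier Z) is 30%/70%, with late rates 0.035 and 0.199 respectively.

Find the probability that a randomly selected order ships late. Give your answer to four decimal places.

P(L|W1) = 0.23·0.084 + 0.77·0.069 = 0.01932 + 0.05313 = 0.07245
P(L|W2) = 0.27·0.191 + 0.73·0.123 = 0.05157 + 0.08979 = 0.14136
P(L|W3) = 0.3·0.035 + 0.7·0.199 = 0.0105 + 0.1393 = 0.1498
Then overall,
P(L) = 0.06·0.07245 + 0.71·0.14136 + 0.23·0.1498
      = 0.004347 + 0.1003656 + 0.034454 = 0.1391666

P(L) ≈ 0.1392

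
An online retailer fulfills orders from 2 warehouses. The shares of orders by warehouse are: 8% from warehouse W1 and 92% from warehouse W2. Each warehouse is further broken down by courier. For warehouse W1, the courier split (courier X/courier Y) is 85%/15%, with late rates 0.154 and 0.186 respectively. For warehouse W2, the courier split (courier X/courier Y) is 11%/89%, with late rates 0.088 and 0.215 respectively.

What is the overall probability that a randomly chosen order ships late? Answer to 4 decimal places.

0.1977

P(L|W1) = 0.85·0.154 + 0.15·0.186 = 0.1309 + 0.0279 = 0.1588
P(L|W2) = 0.11·0.088 + 0.89·0.215 = 0.00968 + 0.19135 = 0.20103
By total probability over the outer partition,
P(L) = 0.08·0.1588 + 0.92·0.20103
      = 0.012704 + 0.1849476 = 0.1976516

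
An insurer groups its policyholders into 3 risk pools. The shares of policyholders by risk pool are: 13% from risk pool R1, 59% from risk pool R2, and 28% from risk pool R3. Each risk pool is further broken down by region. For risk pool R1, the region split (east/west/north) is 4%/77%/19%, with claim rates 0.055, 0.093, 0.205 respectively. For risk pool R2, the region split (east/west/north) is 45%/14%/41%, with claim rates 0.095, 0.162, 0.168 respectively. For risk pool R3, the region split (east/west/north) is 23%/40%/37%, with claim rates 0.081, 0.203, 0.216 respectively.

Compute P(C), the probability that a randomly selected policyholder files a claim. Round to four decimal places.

P(C) ≈ 0.1442

P(C|R1) = 0.04·0.055 + 0.77·0.093 + 0.19·0.205 = 0.0022 + 0.07161 + 0.03895 = 0.11276
P(C|R2) = 0.45·0.095 + 0.14·0.162 + 0.41·0.168 = 0.04275 + 0.02268 + 0.06888 = 0.13431
P(C|R3) = 0.23·0.081 + 0.4·0.203 + 0.37·0.216 = 0.01863 + 0.0812 + 0.07992 = 0.17975
Then overall,
P(C) = 0.13·0.11276 + 0.59·0.13431 + 0.28·0.17975
      = 0.0146588 + 0.0792429 + 0.05033 = 0.1442317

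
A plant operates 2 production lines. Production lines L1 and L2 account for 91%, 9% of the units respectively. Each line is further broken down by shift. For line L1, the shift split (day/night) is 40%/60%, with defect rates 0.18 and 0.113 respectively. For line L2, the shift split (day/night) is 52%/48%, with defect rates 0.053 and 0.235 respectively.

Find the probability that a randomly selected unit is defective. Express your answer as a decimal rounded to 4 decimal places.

0.1399

P(D|L1) = 0.4·0.18 + 0.6·0.113 = 0.072 + 0.0678 = 0.1398
P(D|L2) = 0.52·0.053 + 0.48·0.235 = 0.02756 + 0.1128 = 0.14036
By total probability over the outer partition,
P(D) = 0.91·0.1398 + 0.09·0.14036
      = 0.127218 + 0.0126324 = 0.1398504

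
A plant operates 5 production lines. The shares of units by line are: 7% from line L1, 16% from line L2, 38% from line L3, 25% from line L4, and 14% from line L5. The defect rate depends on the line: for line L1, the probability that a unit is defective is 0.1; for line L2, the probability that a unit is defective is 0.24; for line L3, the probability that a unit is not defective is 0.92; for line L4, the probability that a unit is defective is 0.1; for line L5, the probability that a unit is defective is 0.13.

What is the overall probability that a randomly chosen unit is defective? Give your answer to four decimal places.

P(D|L3) = 1 − 0.92 = 0.08.
P(D) = P(D|L1)·P(L1) + P(D|L2)·P(L2) + P(D|L3)·P(L3) + P(D|L4)·P(L4) + P(D|L5)·P(L5)
      = 0.1·0.07 + 0.24·0.16 + 0.08·0.38 + 0.1·0.25 + 0.13·0.14
      = 0.007 + 0.0384 + 0.0304 + 0.025 + 0.0182 = 0.119

P(D) ≈ 0.1190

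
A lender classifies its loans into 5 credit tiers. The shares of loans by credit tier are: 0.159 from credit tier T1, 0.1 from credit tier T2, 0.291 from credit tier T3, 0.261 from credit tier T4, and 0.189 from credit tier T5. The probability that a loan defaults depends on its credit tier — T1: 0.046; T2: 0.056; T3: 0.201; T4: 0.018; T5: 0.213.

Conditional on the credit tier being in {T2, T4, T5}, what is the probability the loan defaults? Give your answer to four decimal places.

Let S = {T2, T4, T5}.
P(S) = 0.1 + 0.261 + 0.189 = 0.55.
P(D ∩ S) = 0.056·0.1 + 0.018·0.261 + 0.213·0.189 = 0.0056 + 0.004698 + 0.040257 = 0.050555.
P(D | S) = 0.050555 / 0.55 = 0.091918…

P(D|S) ≈ 0.0919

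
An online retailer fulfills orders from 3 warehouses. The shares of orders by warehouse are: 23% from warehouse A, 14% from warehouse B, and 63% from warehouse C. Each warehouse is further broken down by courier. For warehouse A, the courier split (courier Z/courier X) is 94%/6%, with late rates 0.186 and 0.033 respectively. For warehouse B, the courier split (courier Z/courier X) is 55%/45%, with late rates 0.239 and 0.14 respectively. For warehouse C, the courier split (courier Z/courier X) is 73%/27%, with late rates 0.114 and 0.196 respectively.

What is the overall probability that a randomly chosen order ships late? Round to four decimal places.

P(L|A) = 0.94·0.186 + 0.06·0.033 = 0.17484 + 0.00198 = 0.17682
P(L|B) = 0.55·0.239 + 0.45·0.14 = 0.13145 + 0.063 = 0.19445
P(L|C) = 0.73·0.114 + 0.27·0.196 = 0.08322 + 0.05292 = 0.13614
Then overall,
P(L) = 0.23·0.17682 + 0.14·0.19445 + 0.63·0.13614
      = 0.0406686 + 0.027223 + 0.0857682 = 0.1536598

0.1537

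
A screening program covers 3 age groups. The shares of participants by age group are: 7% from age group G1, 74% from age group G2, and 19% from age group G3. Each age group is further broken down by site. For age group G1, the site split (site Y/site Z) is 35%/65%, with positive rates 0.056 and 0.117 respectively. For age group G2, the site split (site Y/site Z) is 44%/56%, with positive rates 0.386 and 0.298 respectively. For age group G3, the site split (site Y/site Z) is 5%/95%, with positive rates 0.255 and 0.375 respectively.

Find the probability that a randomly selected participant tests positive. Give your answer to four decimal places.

P(T) ≈ 0.3260

P(T|G1) = 0.35·0.056 + 0.65·0.117 = 0.0196 + 0.07605 = 0.09565
P(T|G2) = 0.44·0.386 + 0.56·0.298 = 0.16984 + 0.16688 = 0.33672
P(T|G3) = 0.05·0.255 + 0.95·0.375 = 0.01275 + 0.35625 = 0.369
Then overall,
P(T) = 0.07·0.09565 + 0.74·0.33672 + 0.19·0.369
      = 0.0066955 + 0.2491728 + 0.07011 = 0.3259783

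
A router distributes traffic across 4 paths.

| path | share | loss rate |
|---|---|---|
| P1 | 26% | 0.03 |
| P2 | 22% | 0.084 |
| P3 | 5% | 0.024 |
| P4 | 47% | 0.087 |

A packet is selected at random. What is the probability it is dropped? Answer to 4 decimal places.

P(L) = P(L|P1)·P(P1) + P(L|P2)·P(P2) + P(L|P3)·P(P3) + P(L|P4)·P(P4)
      = 0.03·0.26 + 0.084·0.22 + 0.024·0.05 + 0.087·0.47
      = 0.0078 + 0.01848 + 0.0012 + 0.04089 = 0.06837

P(L) ≈ 0.0684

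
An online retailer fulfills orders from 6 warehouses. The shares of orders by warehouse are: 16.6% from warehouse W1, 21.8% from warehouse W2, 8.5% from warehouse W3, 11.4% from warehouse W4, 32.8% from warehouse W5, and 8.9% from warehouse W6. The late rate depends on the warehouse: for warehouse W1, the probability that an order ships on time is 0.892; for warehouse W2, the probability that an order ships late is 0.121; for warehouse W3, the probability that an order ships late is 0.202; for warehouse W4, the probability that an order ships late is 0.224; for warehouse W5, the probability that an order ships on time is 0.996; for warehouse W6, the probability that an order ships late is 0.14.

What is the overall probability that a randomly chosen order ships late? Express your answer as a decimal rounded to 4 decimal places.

P(L|W1) = 1 − 0.892 = 0.108.
P(L|W5) = 1 − 0.996 = 0.004.
P(L) = P(L|W1)·P(W1) + P(L|W2)·P(W2) + P(L|W3)·P(W3) + P(L|W4)·P(W4) + P(L|W5)·P(W5) + P(L|W6)·P(W6)
      = 0.108·0.166 + 0.121·0.218 + 0.202·0.085 + 0.224·0.114 + 0.004·0.328 + 0.14·0.089
      = 0.017928 + 0.026378 + 0.01717 + 0.025536 + 0.001312 + 0.01246 = 0.100784

0.1008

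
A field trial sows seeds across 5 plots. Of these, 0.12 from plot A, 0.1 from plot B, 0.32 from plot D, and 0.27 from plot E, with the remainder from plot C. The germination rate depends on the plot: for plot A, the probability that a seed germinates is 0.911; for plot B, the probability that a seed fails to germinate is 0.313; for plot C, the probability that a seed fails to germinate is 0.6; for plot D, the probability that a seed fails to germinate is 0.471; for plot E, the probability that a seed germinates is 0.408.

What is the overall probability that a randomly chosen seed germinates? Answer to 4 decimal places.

P(C) = 1 − (0.12 + 0.1 + 0.32 + 0.27) = 0.19.
P(G|B) = 1 − 0.313 = 0.687.
P(G|C) = 1 − 0.6 = 0.4.
P(G|D) = 1 − 0.471 = 0.529.
P(G) = P(G|A)·P(A) + P(G|B)·P(B) + P(G|C)·P(C) + P(G|D)·P(D) + P(G|E)·P(E)
      = 0.911·0.12 + 0.687·0.1 + 0.4·0.19 + 0.529·0.32 + 0.408·0.27
      = 0.10932 + 0.0687 + 0.076 + 0.16928 + 0.11016 = 0.53346

0.5335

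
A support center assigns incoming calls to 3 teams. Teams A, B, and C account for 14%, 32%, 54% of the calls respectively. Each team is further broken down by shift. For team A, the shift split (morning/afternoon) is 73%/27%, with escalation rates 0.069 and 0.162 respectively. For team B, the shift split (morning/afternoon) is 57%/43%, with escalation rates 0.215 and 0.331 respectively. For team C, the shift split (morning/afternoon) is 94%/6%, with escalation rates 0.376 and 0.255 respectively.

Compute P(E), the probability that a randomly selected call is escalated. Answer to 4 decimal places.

0.2971

P(E|A) = 0.73·0.069 + 0.27·0.162 = 0.05037 + 0.04374 = 0.09411
P(E|B) = 0.57·0.215 + 0.43·0.331 = 0.12255 + 0.14233 = 0.26488
P(E|C) = 0.94·0.376 + 0.06·0.255 = 0.35344 + 0.0153 = 0.36874
Then overall,
P(E) = 0.14·0.09411 + 0.32·0.26488 + 0.54·0.36874
      = 0.0131754 + 0.0847616 + 0.1991196 = 0.2970566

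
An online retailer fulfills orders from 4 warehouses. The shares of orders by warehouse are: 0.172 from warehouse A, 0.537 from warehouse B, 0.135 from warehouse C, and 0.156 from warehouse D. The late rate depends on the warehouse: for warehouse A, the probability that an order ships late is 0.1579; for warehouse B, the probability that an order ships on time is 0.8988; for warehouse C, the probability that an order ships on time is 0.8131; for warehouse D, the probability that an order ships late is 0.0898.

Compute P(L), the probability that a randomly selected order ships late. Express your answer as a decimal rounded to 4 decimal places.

0.1207

P(L|B) = 1 − 0.8988 = 0.1012.
P(L|C) = 1 − 0.8131 = 0.1869.
P(L) = P(L|A)·P(A) + P(L|B)·P(B) + P(L|C)·P(C) + P(L|D)·P(D)
      = 0.1579·0.172 + 0.1012·0.537 + 0.1869·0.135 + 0.0898·0.156
      = 0.0271588 + 0.0543444 + 0.0252315 + 0.0140088 = 0.1207435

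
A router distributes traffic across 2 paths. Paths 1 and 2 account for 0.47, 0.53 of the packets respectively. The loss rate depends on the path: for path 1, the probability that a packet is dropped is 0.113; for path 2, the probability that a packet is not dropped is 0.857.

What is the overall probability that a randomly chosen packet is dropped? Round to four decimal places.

P(L|2) = 1 − 0.857 = 0.143.
By the law of total probability,
P(L) = P(L|1)·P(1) + P(L|2)·P(2)
      = 0.113·0.47 + 0.143·0.53
      = 0.05311 + 0.07579 = 0.1289

P(L) ≈ 0.1289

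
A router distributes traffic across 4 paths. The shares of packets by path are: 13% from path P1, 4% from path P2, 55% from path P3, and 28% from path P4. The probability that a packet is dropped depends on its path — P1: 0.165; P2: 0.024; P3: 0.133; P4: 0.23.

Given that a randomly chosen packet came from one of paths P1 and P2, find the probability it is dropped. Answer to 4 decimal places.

Let S = {P1, P2}.
P(S) = 0.13 + 0.04 = 0.17.
P(L ∩ S) = 0.165·0.13 + 0.024·0.04 = 0.02145 + 0.00096 = 0.02241.
P(L | S) = 0.02241 / 0.17 = 0.131824…

0.1318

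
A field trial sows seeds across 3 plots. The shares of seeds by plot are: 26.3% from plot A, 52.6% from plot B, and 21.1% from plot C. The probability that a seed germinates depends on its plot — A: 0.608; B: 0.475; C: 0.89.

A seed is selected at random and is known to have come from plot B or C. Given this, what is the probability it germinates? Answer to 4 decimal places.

Let S = {B, C}.
P(S) = 0.526 + 0.211 = 0.737.
P(G ∩ S) = 0.475·0.526 + 0.89·0.211 = 0.24985 + 0.18779 = 0.43764.
P(G | S) = 0.43764 / 0.737 = 0.593813…

P(G|S) ≈ 0.5938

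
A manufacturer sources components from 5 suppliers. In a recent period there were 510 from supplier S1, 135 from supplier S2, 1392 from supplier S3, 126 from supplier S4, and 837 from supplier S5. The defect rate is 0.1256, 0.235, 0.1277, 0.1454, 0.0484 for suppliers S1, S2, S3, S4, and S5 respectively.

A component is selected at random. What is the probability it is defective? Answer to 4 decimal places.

P(D) ≈ 0.1108

Total: 510 + 135 + 1392 + 126 + 837 = 3000.
P(S1) = 510/3000 = 0.17. P(S2) = 135/3000 = 0.045. P(S3) = 1392/3000 = 0.464. P(S4) = 126/3000 = 0.042. P(S5) = 837/3000 = 0.279.
P(D) = P(D|S1)·P(S1) + P(D|S2)·P(S2) + P(D|S3)·P(S3) + P(D|S4)·P(S4) + P(D|S5)·P(S5)
      = 0.1256·0.17 + 0.235·0.045 + 0.1277·0.464 + 0.1454·0.042 + 0.0484·0.279
      = 0.021352 + 0.010575 + 0.0592528 + 0.0061068 + 0.0135036 = 0.1107902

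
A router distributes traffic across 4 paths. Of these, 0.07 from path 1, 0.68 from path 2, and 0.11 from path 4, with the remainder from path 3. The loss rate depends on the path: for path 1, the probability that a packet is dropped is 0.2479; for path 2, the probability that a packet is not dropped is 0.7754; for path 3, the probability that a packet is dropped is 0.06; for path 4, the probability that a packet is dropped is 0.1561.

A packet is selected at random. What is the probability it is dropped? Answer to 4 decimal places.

P(3) = 1 − (0.07 + 0.68 + 0.11) = 0.14.
P(L|2) = 1 − 0.7754 = 0.2246.
P(L) = P(L|1)·P(1) + P(L|2)·P(2) + P(L|3)·P(3) + P(L|4)·P(4)
      = 0.2479·0.07 + 0.2246·0.68 + 0.06·0.14 + 0.1561·0.11
      = 0.017353 + 0.152728 + 0.0084 + 0.017171 = 0.195652

P(L) ≈ 0.1957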